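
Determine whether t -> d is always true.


Build the truth table over {d, t}:
d | t | φ
---------
F | F | T
T | F | T
F | T | F
T | T | T
Counterexample at row 3: with d=F, t=T, the formula is F.

No, it is not a tautology.


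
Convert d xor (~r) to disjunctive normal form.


Step 1: d ⊕ (¬r) is true exactly when they disagree: (d ∧ ¬(¬r)) ∨ (¬d ∧ (¬r)).
Step 2: Eliminate any double negations (¬¬X = X).

(d & r) | ((~d) & (~r))


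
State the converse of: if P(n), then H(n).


The converse of (P → Q) is (Q → P). It is not in general equivalent to the original.
Here P = 'P(n)' and Q = 'H(n)'.

If H(n), then P(n).


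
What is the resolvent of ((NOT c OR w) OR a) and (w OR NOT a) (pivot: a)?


The clauses contain complementary literals a and NOTa.
Resolution eliminates this pair and disjoins the remaining literals (merging duplicates).

(w OR NOT c)


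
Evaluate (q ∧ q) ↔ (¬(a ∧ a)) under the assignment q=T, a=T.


Substitute q=T, a=T:
q ∧ q = T ∧ T = T
a ∧ a = T ∧ T = T
¬(a ∧ a) = F
(q ∧ q) ↔ (¬(a ∧ a)) = T ↔ F = F

F


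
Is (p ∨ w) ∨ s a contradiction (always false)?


Truth table over {p, s, w}:
p | s | w | φ
-------------
F | F | F | F
T | F | F | T
F | T | F | T
T | T | F | T
F | F | T | T
T | F | T | T
F | T | T | T
T | T | T | T
Satisfying assignment at row 2: p=T, s=F, w=F gives T.

No, it is not a contradiction.


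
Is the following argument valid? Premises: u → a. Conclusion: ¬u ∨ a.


This matches the form of material implication: the conclusion follows in every model of the premises.

Valid.


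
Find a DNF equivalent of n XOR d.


Step 1: n ⊕ d is true exactly when they disagree: (n ∧ ¬d) ∨ (¬n ∧ d).

(n AND (NOT d)) OR ((NOT n) AND d)


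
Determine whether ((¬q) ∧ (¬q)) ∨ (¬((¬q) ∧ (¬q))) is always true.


Build the truth table over {q}:
q | φ
-----
F | T
T | T
Every row evaluates to true.

Yes, it is a tautology.


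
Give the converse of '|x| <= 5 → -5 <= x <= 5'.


The converse of (P → Q) is (Q → P). It is not in general equivalent to the original.
Here P = '|x| <= 5' and Q = '-5 <= x <= 5'.

If -5 <= x <= 5, then |x| <= 5.


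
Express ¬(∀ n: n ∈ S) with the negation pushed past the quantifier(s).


¬(∀ x: φ) = ∃ x: ¬φ, and ¬(∃ x: φ) = ∀ x: ¬φ.
Apply to the universal statement.

∃ n: ¬(n ∈ S)


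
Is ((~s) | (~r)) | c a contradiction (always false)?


Truth table over {c, r, s}:
c | r | s | φ
-------------
False | False | False | True
True | False | False | True
False | True | False | True
True | True | False | True
False | False | True | True
True | False | True | True
False | True | True | False
True | True | True | True
Satisfying assignment at row 1: c=False, r=False, s=False gives True.

No, it is not a contradiction.


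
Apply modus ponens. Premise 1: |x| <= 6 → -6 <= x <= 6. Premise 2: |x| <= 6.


Modus ponens: from (P → Q) and P, infer Q.
P = '|x| <= 6' is asserted, and P → Q holds, so Q follows.

-6 <= x <= 6.


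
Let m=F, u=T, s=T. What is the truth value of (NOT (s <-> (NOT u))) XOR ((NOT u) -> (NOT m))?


Substitute m=F, u=T, s=T:
NOT u = F
s <-> (NOT u) = T <-> F = F
NOT (s <-> (NOT u)) = T
NOT u = F
NOT m = T
(NOT u) -> (NOT m) = F -> T = T
(NOT (s <-> (NOT u))) XOR ((NOT u) -> (NOT m)) = T XOR T = F

F


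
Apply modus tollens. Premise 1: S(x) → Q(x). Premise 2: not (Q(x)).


Modus tollens: from (P → Q) and ¬Q, infer ¬P.
Q = 'Q(x)' is denied; since P → Q, P must also fail.

Not (S(x)).


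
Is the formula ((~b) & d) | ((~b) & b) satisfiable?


Search for a satisfying assignment over {b, d}.
Try b=False, d=True: the formula evaluates to True.
A satisfying assignment exists.

Satisfiable.


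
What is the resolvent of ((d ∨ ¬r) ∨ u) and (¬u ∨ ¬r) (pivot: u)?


The clauses contain complementary literals u and ¬u.
Resolution eliminates this pair and disjoins the remaining literals (merging duplicates).

(¬r ∨ d)


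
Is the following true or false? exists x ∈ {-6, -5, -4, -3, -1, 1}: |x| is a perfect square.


Evaluate the predicate on each element: -6:False, -5:False, -4:True, -3:False, -1:True, 1:True.
Witness x = -4 satisfies the predicate.

True


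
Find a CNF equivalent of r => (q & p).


Step 1: Rewrite r → (q ∧ p) as ¬r ∨ (q ∧ p).
Step 2: Distribute ∨ over ∧.

((~r) | q) & ((~r) | p)


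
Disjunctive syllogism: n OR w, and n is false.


Disjunctive syllogism: from (P ∨ Q) and ¬P, infer Q.
One disjunct, 'n', is ruled out; the other must hold.

w


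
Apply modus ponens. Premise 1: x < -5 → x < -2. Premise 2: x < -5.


Modus ponens: from (P → Q) and P, infer Q.
P = 'x < -5' is asserted, and P → Q holds, so Q follows.

x < -2.


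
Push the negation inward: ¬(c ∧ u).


De Morgan: the negation of a conjunction is the disjunction of the negations.
Distribute ¬ across ∧, flipping it to ∨, and negate each literal.

(¬c) ∨ (¬u)


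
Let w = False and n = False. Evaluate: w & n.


Conjunction is true only when both operands are true.
Substitute: w=False, n=False.
False & False evaluates to False.

False


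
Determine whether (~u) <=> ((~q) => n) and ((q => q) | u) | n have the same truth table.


Compare truth tables:
n | q | u | φ | ψ
-----------------
False | False | False | False | True
True | False | False | True | True
False | True | False | True | True
True | True | False | True | True
False | False | True | True | True
True | False | True | False | True
False | True | True | False | True
True | True | True | False | True
They differ at row 1 (n=False, q=False, u=False): φ=False but ψ=True.

No, they are not logically equivalent.


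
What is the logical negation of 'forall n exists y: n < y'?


Negation flips each quantifier (∀↔∃) and negates the inner predicate.
¬(forall n exists y: φ) = exists n forall y: ¬φ.

exists n forall y: ~(n < y)


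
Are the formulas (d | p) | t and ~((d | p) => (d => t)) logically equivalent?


Compare truth tables:
d | p | t | φ | ψ
-----------------
False | False | False | False | False
True | False | False | True | True
False | True | False | True | False
True | True | False | True | True
False | False | True | True | False
True | False | True | True | False
False | True | True | True | False
True | True | True | True | False
They differ at row 3 (d=False, p=True, t=False): φ=True but ψ=False.

No, they are not logically equivalent.


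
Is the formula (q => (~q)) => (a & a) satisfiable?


Search for a satisfying assignment over {a, q}.
Try a=True, q=False: the formula evaluates to True.
A satisfying assignment exists.

Satisfiable.


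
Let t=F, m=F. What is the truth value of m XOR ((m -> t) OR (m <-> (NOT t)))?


Substitute t=F, m=F:
m -> t = F -> F = T
NOT t = T
m <-> (NOT t) = F <-> T = F
(m -> t) OR (m <-> (NOT t)) = T OR F = T
m XOR ((m -> t) OR (m <-> (NOT t))) = F XOR T = T

T


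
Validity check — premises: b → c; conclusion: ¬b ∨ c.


This matches the form of material implication: the conclusion follows in every model of the premises.

Valid.


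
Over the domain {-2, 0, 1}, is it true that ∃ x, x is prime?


Evaluate the predicate on each element: -2:F, 0:F, 1:F.
No element satisfies the predicate.

F


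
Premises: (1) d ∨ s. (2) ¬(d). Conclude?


Disjunctive syllogism: from (P ∨ Q) and ¬P, infer Q.
One disjunct, 'd', is ruled out; the other must hold.

s


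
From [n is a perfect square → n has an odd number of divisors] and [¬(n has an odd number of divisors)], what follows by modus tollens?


Modus tollens: from (P → Q) and ¬Q, infer ¬P.
Q = 'n has an odd number of divisors' is denied; since P → Q, P must also fail.

Not (n is a perfect square).


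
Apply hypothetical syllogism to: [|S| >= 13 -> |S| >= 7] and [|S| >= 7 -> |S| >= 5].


Hypothetical syllogism: from (P → Q) and (Q → R), infer (P → R).
Chain the two implications through the shared middle term '|S| >= 7'.

|S| >= 13 -> |S| >= 5


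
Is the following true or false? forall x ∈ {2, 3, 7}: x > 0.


Evaluate the predicate on each element: 2:True, 3:True, 7:True.
Every element satisfies the predicate.

True


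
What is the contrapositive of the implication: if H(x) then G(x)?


The contrapositive of (P → Q) is (¬Q → ¬P); it is logically equivalent to the original.
Here P = 'H(x)' and Q = 'G(x)'.

If not (G(x)), then not (H(x)).


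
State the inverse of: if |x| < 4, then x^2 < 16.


The inverse of (P → Q) is (¬P → ¬Q). It is equivalent to the converse, not to the original.
Here P = '|x| < 4' and Q = 'x^2 < 16'.

If not (|x| < 4), then not (x^2 < 16).


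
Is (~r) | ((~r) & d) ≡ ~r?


Compare truth tables:
d | r | φ | ψ
-------------
False | False | True | True
True | False | True | True
False | True | False | False
True | True | False | False
The columns φ and ψ agree on every row.

Yes, they are logically equivalent.


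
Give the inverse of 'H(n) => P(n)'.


The inverse of (P → Q) is (¬P → ¬Q). It is equivalent to the converse, not to the original.
Here P = 'H(n)' and Q = 'P(n)'.

If not (H(n)), then not (P(n)).


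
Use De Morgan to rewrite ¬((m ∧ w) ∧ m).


De Morgan: the negation of a conjunction is the disjunction of the negations.
Distribute ¬ across ∧, flipping it to ∨, and negate each literal.

((¬m) ∨ (¬w)) ∨ (¬m)


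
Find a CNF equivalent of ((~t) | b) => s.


Step 1: Rewrite as ¬((¬t) ∨ b) ∨ s = (¬(¬t) ∧ ¬b) ∨ s.
Step 2: Distribute ∨ over ∧.
Step 3: Eliminate any double negations (¬¬X = X).

(t | s) & ((~b) | s)


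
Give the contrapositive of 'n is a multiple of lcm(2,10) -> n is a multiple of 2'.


The contrapositive of (P → Q) is (¬Q → ¬P); it is logically equivalent to the original.
Here P = 'n is a multiple of lcm(2,10)' and Q = 'n is a multiple of 2'.

If not (n is a multiple of 2), then not (n is a multiple of lcm(2,10)).


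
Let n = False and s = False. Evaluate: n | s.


Disjunction is false only when both operands are false.
Substitute: n=False, s=False.
False | False evaluates to False.

False


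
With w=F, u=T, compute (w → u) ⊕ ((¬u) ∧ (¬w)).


Substitute w=F, u=T:
w → u = F → T = T
¬u = F
¬w = T
(¬u) ∧ (¬w) = F ∧ T = F
(w → u) ⊕ ((¬u) ∧ (¬w)) = T ⊕ F = T

T


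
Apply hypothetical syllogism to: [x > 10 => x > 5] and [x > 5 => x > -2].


Hypothetical syllogism: from (P → Q) and (Q → R), infer (P → R).
Chain the two implications through the shared middle term 'x > 5'.

x > 10 => x > -2


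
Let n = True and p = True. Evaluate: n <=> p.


Biconditional is true when both operands have the same truth value.
Substitute: n=True, p=True.
True <=> True evaluates to True.

True


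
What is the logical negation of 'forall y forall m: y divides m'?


Negation flips each quantifier (∀↔∃) and negates the inner predicate.
¬(forall y forall m: φ) = exists y exists m: ¬φ.

exists y exists m: ~(y divides m)


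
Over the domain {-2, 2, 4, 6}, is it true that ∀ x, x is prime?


Evaluate the predicate on each element: -2:F, 2:T, 4:F, 6:F.
Counterexample x = -2 fails the predicate.

F


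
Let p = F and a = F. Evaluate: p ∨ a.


Disjunction is false only when both operands are false.
Substitute: p=F, a=F.
F ∨ F evaluates to F.

F


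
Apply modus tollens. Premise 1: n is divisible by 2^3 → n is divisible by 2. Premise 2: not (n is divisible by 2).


Modus tollens: from (P → Q) and ¬Q, infer ¬P.
Q = 'n is divisible by 2' is denied; since P → Q, P must also fail.

Not (n is divisible by 2^3).


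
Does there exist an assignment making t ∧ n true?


Search for a satisfying assignment over {n, t}.
Try n=T, t=T: the formula evaluates to T.
A satisfying assignment exists.

Satisfiable.


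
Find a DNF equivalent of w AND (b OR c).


Step 1: Distribute ∧ over ∨: w ∧ (b ∨ c) = (w ∧ b) ∨ (w ∧ c).

(w AND b) OR (w AND c)


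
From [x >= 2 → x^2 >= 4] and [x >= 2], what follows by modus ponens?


Modus ponens: from (P → Q) and P, infer Q.
P = 'x >= 2' is asserted, and P → Q holds, so Q follows.

x^2 >= 4.


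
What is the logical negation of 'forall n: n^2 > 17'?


¬(forall x: φ) = exists x: ¬φ, and ¬(exists x: φ) = forall x: ¬φ.
Apply to the universal statement.

exists n: ~(n^2 > 17)


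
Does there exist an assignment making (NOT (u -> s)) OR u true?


Search for a satisfying assignment over {s, u}.
Try s=F, u=T: the formula evaluates to T.
A satisfying assignment exists.

Satisfiable.


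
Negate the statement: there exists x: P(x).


¬(for all x: φ) = there exists x: ¬φ, and ¬(there exists x: φ) = for all x: ¬φ.
Apply to the existential statement.

for all x: NOT(P(x))


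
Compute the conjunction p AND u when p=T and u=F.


Conjunction is true only when both operands are true.
Substitute: p=T, u=F.
T AND F evaluates to F.

F


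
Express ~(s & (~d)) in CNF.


Step 1: Apply De Morgan: ¬(s ∧ (¬d)) = ¬s ∨ ¬(¬d).
Step 2: Eliminate any double negations (¬¬X = X).

(~s) | d


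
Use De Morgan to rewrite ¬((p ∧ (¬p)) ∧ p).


De Morgan: the negation of a conjunction is the disjunction of the negations.
Distribute ¬ across ∧, flipping it to ∨, and negate each literal.

((¬p) ∨ p) ∨ (¬p)


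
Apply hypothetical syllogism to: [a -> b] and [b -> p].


Hypothetical syllogism: from (P → Q) and (Q → R), infer (P → R).
Chain the two implications through the shared middle term 'b'.

a -> p


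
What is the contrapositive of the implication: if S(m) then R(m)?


The contrapositive of (P → Q) is (¬Q → ¬P); it is logically equivalent to the original.
Here P = 'S(m)' and Q = 'R(m)'.

If not (R(m)), then not (S(m)).


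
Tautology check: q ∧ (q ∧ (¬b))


Build the truth table over {b, q}:
b | q | φ
---------
F | F | F
T | F | F
F | T | T
T | T | F
Counterexample at row 1: with b=F, q=F, the formula is F.

No, it is not a tautology.


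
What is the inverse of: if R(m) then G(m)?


The inverse of (P → Q) is (¬P → ¬Q). It is equivalent to the converse, not to the original.
Here P = 'R(m)' and Q = 'G(m)'.

If not (R(m)), then not (G(m)).


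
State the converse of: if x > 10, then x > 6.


The converse of (P → Q) is (Q → P). It is not in general equivalent to the original.
Here P = 'x > 10' and Q = 'x > 6'.

If x > 6, then x > 10.


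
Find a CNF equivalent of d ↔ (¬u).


Step 1: Rewrite d ↔ (¬u) as (d → (¬u)) ∧ ((¬u) → d).
Step 2: Rewrite each implication as a disjunction.
Step 3: Eliminate any double negations (¬¬X = X).

((¬d) ∨ (¬u)) ∧ (u ∨ d)


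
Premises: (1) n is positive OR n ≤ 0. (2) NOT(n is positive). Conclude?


Disjunctive syllogism: from (P ∨ Q) and ¬P, infer Q.
One disjunct, 'n is positive', is ruled out; the other must hold.

n ≤ 0


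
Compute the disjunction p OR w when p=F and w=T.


Disjunction is false only when both operands are false.
Substitute: p=F, w=T.
F OR T evaluates to T.

T


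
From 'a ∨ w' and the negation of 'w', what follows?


Disjunctive syllogism: from (P ∨ Q) and ¬P, infer Q.
One disjunct, 'w', is ruled out; the other must hold.

a


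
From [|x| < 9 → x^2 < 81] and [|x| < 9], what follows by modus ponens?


Modus ponens: from (P → Q) and P, infer Q.
P = '|x| < 9' is asserted, and P → Q holds, so Q follows.

x^2 < 81.


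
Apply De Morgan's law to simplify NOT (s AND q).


De Morgan: the negation of a conjunction is the disjunction of the negations.
Distribute NOT across AND, flipping it to OR, and negate each literal.

(NOT s) OR (NOT q)


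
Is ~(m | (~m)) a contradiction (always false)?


Truth table over {m}:
m | φ
-----
False | False
True | False
Every row is false.

Yes, it is a contradiction.


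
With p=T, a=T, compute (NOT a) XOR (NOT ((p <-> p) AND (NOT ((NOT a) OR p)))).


Substitute p=T, a=T:
NOT a = F
p <-> p = T <-> T = T
NOT a = F
(NOT a) OR p = F OR T = T
NOT ((NOT a) OR p) = F
(p <-> p) AND (NOT ((NOT a) OR p)) = T AND F = F
NOT ((p <-> p) AND (NOT ((NOT a) OR p))) = T
(NOT a) XOR (NOT ((p <-> p) AND (NOT ((NOT a) OR p)))) = F XOR T = T

T


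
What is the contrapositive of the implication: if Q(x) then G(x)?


The contrapositive of (P → Q) is (¬Q → ¬P); it is logically equivalent to the original.
Here P = 'Q(x)' and Q = 'G(x)'.

If not (G(x)), then not (Q(x)).


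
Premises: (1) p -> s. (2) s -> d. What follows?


Hypothetical syllogism: from (P → Q) and (Q → R), infer (P → R).
Chain the two implications through the shared middle term 's'.

p -> d


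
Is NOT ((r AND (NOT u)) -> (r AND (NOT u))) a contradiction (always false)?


Truth table over {r, u}:
r | u | φ
---------
F | F | F
T | F | F
F | T | F
T | T | F
Every row is false.

Yes, it is a contradiction.


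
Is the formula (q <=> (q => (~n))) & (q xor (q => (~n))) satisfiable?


Check all 4 assignments over {n, q}:
n | q | φ
---------
False | False | False
True | False | False
False | True | False
True | True | False
No assignment makes the formula true.

Unsatisfiable.


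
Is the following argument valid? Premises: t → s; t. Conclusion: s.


This matches the form of modus ponens: the conclusion follows in every model of the premises.

Valid.


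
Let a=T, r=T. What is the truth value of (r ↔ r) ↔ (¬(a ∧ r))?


Substitute a=T, r=T:
r ↔ r = T ↔ T = T
a ∧ r = T ∧ T = T
¬(a ∧ r) = F
(r ↔ r) ↔ (¬(a ∧ r)) = T ↔ F = F

F


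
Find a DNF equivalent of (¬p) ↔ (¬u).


Step 1: (¬p) ↔ (¬u) is true exactly when both agree: ((¬p) ∧ (¬u)) ∨ (¬(¬p) ∧ ¬(¬u)).
Step 2: Eliminate any double negations (¬¬X = X).

((¬p) ∧ (¬u)) ∨ (p ∧ u)


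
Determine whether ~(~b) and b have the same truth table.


Compare truth tables:
b | φ | ψ
---------
False | False | False
True | True | True
The columns φ and ψ agree on every row.

Yes, they are logically equivalent.


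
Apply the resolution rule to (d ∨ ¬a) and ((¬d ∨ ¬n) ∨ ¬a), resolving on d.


The clauses contain complementary literals d and ¬d.
Resolution eliminates this pair and disjoins the remaining literals (merging duplicates).

(¬a ∨ ¬n)


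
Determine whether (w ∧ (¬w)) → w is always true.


Build the truth table over {w}:
w | φ
-----
F | T
T | T
Every row evaluates to true.

Yes, it is a tautology.


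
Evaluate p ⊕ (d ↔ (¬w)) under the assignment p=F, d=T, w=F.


Substitute p=F, d=T, w=F:
¬w = T
d ↔ (¬w) = T ↔ T = T
p ⊕ (d ↔ (¬w)) = F ⊕ T = T

T


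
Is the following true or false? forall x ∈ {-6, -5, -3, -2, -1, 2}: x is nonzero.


Evaluate the predicate on each element: -6:True, -5:True, -3:True, -2:True, -1:True, 2:True.
Every element satisfies the predicate.

True


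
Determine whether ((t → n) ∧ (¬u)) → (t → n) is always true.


Build the truth table over {n, t, u}:
n | t | u | φ
-------------
F | F | F | T
T | F | F | T
F | T | F | T
T | T | F | T
F | F | T | T
T | F | T | T
F | T | T | T
T | T | T | T
Every row evaluates to true.

Yes, it is a tautology.


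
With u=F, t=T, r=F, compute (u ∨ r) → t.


Substitute u=F, t=T, r=F:
u ∨ r = F ∨ F = F
(u ∨ r) → t = F → T = T

T


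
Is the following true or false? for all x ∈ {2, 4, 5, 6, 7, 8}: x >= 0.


Evaluate the predicate on each element: 2:T, 4:T, 5:T, 6:T, 7:T, 8:T.
Every element satisfies the predicate.

T


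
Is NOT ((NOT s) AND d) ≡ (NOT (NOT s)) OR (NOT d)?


Compare truth tables:
d | s | φ | ψ
-------------
F | F | T | T
T | F | F | F
F | T | T | T
T | T | T | T
The columns φ and ψ agree on every row.

Yes, they are logically equivalent.


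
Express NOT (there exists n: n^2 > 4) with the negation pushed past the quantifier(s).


¬(for all x: φ) = there exists x: ¬φ, and ¬(there exists x: φ) = for all x: ¬φ.
Apply to the existential statement.

for all n: NOT(n^2 > 4)


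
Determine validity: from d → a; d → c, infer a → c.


This is (no valid rule). There exist truth assignments where the premises are all true but the conclusion is false.

Invalid.


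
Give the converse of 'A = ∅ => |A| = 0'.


The converse of (P → Q) is (Q → P). It is not in general equivalent to the original.
Here P = 'A = ∅' and Q = '|A| = 0'.

If |A| = 0, then A = ∅.


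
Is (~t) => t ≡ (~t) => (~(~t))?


Compare truth tables:
t | φ | ψ
---------
False | False | False
True | True | True
The columns φ and ψ agree on every row.

Yes, they are logically equivalent.


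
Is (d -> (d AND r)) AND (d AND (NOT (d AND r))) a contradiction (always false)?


Truth table over {d, r}:
d | r | φ
---------
F | F | F
T | F | F
F | T | F
T | T | F
Every row is false.

Yes, it is a contradiction.


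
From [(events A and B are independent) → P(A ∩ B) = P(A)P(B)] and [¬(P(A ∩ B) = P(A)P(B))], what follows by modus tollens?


Modus tollens: from (P → Q) and ¬Q, infer ¬P.
Q = 'P(A ∩ B) = P(A)P(B)' is denied; since P → Q, P must also fail.

Not ((events A and B are independent)).


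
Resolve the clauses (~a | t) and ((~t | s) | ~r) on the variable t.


The clauses contain complementary literals t and ~t.
Resolution eliminates this pair and disjoins the remaining literals (merging duplicates).

((~a | s) | ~r)


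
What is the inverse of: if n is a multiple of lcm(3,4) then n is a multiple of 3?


The inverse of (P → Q) is (¬P → ¬Q). It is equivalent to the converse, not to the original.
Here P = 'n is a multiple of lcm(3,4)' and Q = 'n is a multiple of 3'.

If not (n is a multiple of lcm(3,4)), then not (n is a multiple of 3).


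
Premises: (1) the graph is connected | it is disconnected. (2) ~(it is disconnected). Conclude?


Disjunctive syllogism: from (P ∨ Q) and ¬P, infer Q.
One disjunct, 'it is disconnected', is ruled out; the other must hold.

the graph is connected


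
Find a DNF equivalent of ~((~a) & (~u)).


Step 1: Apply De Morgan: ¬((¬a) ∧ (¬u)) = ¬(¬a) ∨ ¬(¬u).
Step 2: Eliminate any double negations (¬¬X = X).

a | u


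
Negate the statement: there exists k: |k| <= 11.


¬(for all x: φ) = there exists x: ¬φ, and ¬(there exists x: φ) = for all x: ¬φ.
Apply to the existential statement.

for all k: NOT(|k| <= 11)


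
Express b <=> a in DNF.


Step 1: b ↔ a is true exactly when both agree: (b ∧ a) ∨ (¬b ∧ ¬a).

(b & a) | ((~b) & (~a))


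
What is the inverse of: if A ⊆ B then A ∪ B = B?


The inverse of (P → Q) is (¬P → ¬Q). It is equivalent to the converse, not to the original.
Here P = 'A ⊆ B' and Q = 'A ∪ B = B'.

If not (A ⊆ B), then not (A ∪ B = B).


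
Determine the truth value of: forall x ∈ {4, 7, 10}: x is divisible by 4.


Evaluate the predicate on each element: 4:True, 7:False, 10:False.
Counterexample x = 7 fails the predicate.

False


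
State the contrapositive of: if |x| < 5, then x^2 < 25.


The contrapositive of (P → Q) is (¬Q → ¬P); it is logically equivalent to the original.
Here P = '|x| < 5' and Q = 'x^2 < 25'.

If not (x^2 < 25), then not (|x| < 5).


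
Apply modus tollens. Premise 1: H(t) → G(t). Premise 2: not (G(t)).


Modus tollens: from (P → Q) and ¬Q, infer ¬P.
Q = 'G(t)' is denied; since P → Q, P must also fail.

Not (H(t)).


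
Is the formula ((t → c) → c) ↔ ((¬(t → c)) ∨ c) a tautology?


Build the truth table over {c, t}:
c | t | φ
---------
F | F | T
T | F | T
F | T | T
T | T | T
Every row evaluates to true.

Yes, it is a tautology.


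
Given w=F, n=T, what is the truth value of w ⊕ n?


Exclusive or is true when exactly one operand is true.
Substitute: w=F, n=T.
F ⊕ T evaluates to T.

T


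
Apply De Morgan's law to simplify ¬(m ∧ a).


De Morgan: the negation of a conjunction is the disjunction of the negations.
Distribute ¬ across ∧, flipping it to ∨, and negate each literal.

(¬m) ∨ (¬a)


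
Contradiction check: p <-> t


Truth table over {p, t}:
p | t | φ
---------
F | F | T
T | F | F
F | T | F
T | T | T
Satisfying assignment at row 1: p=F, t=F gives T.

No, it is not a contradiction.


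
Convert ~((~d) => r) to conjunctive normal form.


Step 1: Rewrite (¬d) → r as ¬(¬d) ∨ r.
Step 2: Negate: ¬(¬(¬d) ∨ r) = (¬d) ∧ ¬r (De Morgan + double negation).

(~d) & (~r)


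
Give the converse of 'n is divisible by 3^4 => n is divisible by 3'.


The converse of (P → Q) is (Q → P). It is not in general equivalent to the original.
Here P = 'n is divisible by 3^4' and Q = 'n is divisible by 3'.

If n is divisible by 3, then n is divisible by 3^4.


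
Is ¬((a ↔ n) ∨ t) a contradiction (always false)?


Truth table over {a, n, t}:
a | n | t | φ
-------------
F | F | F | F
T | F | F | T
F | T | F | T
T | T | F | F
F | F | T | F
T | F | T | F
F | T | T | F
T | T | T | F
Satisfying assignment at row 2: a=T, n=F, t=F gives T.

No, it is not a contradiction.


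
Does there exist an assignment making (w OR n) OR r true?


Search for a satisfying assignment over {n, r, w}.
Try n=T, r=F, w=F: the formula evaluates to T.
A satisfying assignment exists.

Satisfiable.


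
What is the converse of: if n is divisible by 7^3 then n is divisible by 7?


The converse of (P → Q) is (Q → P). It is not in general equivalent to the original.
Here P = 'n is divisible by 7^3' and Q = 'n is divisible by 7'.

If n is divisible by 7, then n is divisible by 7^3.


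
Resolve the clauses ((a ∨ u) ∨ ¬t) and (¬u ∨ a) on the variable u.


The clauses contain complementary literals u and ¬u.
Resolution eliminates this pair and disjoins the remaining literals (merging duplicates).

(a ∨ ¬t)


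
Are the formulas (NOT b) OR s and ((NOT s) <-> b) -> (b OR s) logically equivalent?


Compare truth tables:
b | s | φ | ψ
-------------
F | F | T | T
T | F | F | T
F | T | T | T
T | T | T | T
They differ at row 2 (b=T, s=F): φ=F but ψ=T.

No, they are not logically equivalent.


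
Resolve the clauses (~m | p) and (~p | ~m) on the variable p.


The clauses contain complementary literals p and ~p.
Resolution eliminates this pair and disjoins the remaining literals (merging duplicates).

~m


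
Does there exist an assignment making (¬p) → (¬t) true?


Search for a satisfying assignment over {p, t}.
Try p=F, t=F: the formula evaluates to T.
A satisfying assignment exists.

Satisfiable.


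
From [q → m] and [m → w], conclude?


Hypothetical syllogism: from (P → Q) and (Q → R), infer (P → R).
Chain the two implications through the shared middle term 'm'.

q → w


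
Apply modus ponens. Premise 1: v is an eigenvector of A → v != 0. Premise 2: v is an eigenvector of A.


Modus ponens: from (P → Q) and P, infer Q.
P = 'v is an eigenvector of A' is asserted, and P → Q holds, so Q follows.

v != 0.


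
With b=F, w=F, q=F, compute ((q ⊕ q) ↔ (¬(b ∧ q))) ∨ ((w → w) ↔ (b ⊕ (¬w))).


Substitute b=F, w=F, q=F:
q ⊕ q = F ⊕ F = F
b ∧ q = F ∧ F = F
¬(b ∧ q) = T
(q ⊕ q) ↔ (¬(b ∧ q)) = F ↔ T = F
w → w = F → F = T
¬w = T
b ⊕ (¬w) = F ⊕ T = T
(w → w) ↔ (b ⊕ (¬w)) = T ↔ T = T
((q ⊕ q) ↔ (¬(b ∧ q))) ∨ ((w → w) ↔ (b ⊕ (¬w))) = F ∨ T = T

T


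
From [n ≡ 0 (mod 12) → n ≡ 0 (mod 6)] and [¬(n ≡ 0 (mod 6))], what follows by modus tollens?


Modus tollens: from (P → Q) and ¬Q, infer ¬P.
Q = 'n ≡ 0 (mod 6)' is denied; since P → Q, P must also fail.

Not (n ≡ 0 (mod 12)).


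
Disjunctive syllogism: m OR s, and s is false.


Disjunctive syllogism: from (P ∨ Q) and ¬P, infer Q.
One disjunct, 's', is ruled out; the other must hold.

m


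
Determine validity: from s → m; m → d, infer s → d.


This matches the form of hypothetical syllogism: the conclusion follows in every model of the premises.

Valid.


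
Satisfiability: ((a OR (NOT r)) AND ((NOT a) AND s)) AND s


Search for a satisfying assignment over {a, r, s}.
Try a=F, r=F, s=T: the formula evaluates to T.
A satisfying assignment exists.

Satisfiable.


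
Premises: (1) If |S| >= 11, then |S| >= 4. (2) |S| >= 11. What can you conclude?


Modus ponens: from (P → Q) and P, infer Q.
P = '|S| >= 11' is asserted, and P → Q holds, so Q follows.

|S| >= 4.


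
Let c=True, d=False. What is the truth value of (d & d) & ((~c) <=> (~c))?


Substitute c=True, d=False:
d & d = False & False = False
~c = False
~c = False
(~c) <=> (~c) = False <=> False = True
(d & d) & ((~c) <=> (~c)) = False & True = False

False


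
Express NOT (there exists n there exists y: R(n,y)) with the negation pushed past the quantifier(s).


Negation flips each quantifier (∀↔∃) and negates the inner predicate.
¬(there exists n there exists y: φ) = for all n for all y: ¬φ.

for all n for all y: NOT(R(n,y))


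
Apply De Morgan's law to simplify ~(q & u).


De Morgan: the negation of a conjunction is the disjunction of the negations.
Distribute ~ across &, flipping it to |, and negate each literal.

(~q) | (~u)


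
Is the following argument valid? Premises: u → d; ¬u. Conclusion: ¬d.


This is denying the antecedent (fallacy). There exist truth assignments where the premises are all true but the conclusion is false.

Invalid.


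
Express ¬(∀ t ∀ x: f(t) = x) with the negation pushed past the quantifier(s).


Negation flips each quantifier (∀↔∃) and negates the inner predicate.
¬(∀ t ∀ x: φ) = ∃ t ∃ x: ¬φ.

∃ t ∃ x: ¬(f(t) = x)


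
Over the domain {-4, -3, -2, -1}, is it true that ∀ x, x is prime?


Evaluate the predicate on each element: -4:F, -3:F, -2:F, -1:F.
Counterexample x = -4 fails the predicate.

F


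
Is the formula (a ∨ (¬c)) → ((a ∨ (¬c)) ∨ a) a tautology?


Build the truth table over {a, c}:
a | c | φ
---------
F | F | T
T | F | T
F | T | T
T | T | T
Every row evaluates to true.

Yes, it is a tautology.


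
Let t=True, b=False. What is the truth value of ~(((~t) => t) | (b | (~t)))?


Substitute t=True, b=False:
~t = False
(~t) => t = False => True = True
~t = False
b | (~t) = False | False = False
((~t) => t) | (b | (~t)) = True | False = True
~(((~t) => t) | (b | (~t))) = False

False


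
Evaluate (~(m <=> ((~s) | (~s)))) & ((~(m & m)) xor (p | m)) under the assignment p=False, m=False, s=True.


Substitute p=False, m=False, s=True:
~s = False
~s = False
(~s) | (~s) = False | False = False
m <=> ((~s) | (~s)) = False <=> False = True
~(m <=> ((~s) | (~s))) = False
m & m = False & False = False
~(m & m) = True
p | m = False | False = False
(~(m & m)) xor (p | m) = True xor False = True
(~(m <=> ((~s) | (~s)))) & ((~(m & m)) xor (p | m)) = False & True = False

False


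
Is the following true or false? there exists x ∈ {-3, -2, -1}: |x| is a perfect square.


Evaluate the predicate on each element: -3:F, -2:F, -1:T.
Witness x = -1 satisfies the predicate.

T


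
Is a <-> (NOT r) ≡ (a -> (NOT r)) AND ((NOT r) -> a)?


Compare truth tables:
a | r | φ | ψ
-------------
F | F | F | F
T | F | T | T
F | T | T | T
T | T | F | F
The columns φ and ψ agree on every row.

Yes, they are logically equivalent.


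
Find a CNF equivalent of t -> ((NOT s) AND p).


Step 1: Rewrite t → ((¬s) ∧ p) as ¬t ∨ ((¬s) ∧ p).
Step 2: Distribute ∨ over ∧.

((NOT t) OR (NOT s)) AND ((NOT t) OR p)


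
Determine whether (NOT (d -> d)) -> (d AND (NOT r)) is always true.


Build the truth table over {d, r}:
d | r | φ
---------
F | F | T
T | F | T
F | T | T
T | T | T
Every row evaluates to true.

Yes, it is a tautology.


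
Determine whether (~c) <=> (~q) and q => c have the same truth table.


Compare truth tables:
c | q | φ | ψ
-------------
False | False | True | True
True | False | False | True
False | True | False | False
True | True | True | True
They differ at row 2 (c=True, q=False): φ=False but ψ=True.

No, they are not logically equivalent.


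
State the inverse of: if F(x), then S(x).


The inverse of (P → Q) is (¬P → ¬Q). It is equivalent to the converse, not to the original.
Here P = 'F(x)' and Q = 'S(x)'.

If not (F(x)), then not (S(x)).


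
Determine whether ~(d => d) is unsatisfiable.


Truth table over {d}:
d | φ
-----
False | False
True | False
Every row is false.

Yes, it is a contradiction.


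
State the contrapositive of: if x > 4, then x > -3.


The contrapositive of (P → Q) is (¬Q → ¬P); it is logically equivalent to the original.
Here P = 'x > 4' and Q = 'x > -3'.

If not (x > -3), then not (x > 4).


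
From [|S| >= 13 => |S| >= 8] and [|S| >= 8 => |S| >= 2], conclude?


Hypothetical syllogism: from (P → Q) and (Q → R), infer (P → R).
Chain the two implications through the shared middle term '|S| >= 8'.

|S| >= 13 => |S| >= 2


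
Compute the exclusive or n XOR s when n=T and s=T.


Exclusive or is true when exactly one operand is true.
Substitute: n=T, s=T.
T XOR T evaluates to F.

F


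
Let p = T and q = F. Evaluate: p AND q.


Conjunction is true only when both operands are true.
Substitute: p=T, q=F.
T AND F evaluates to F.

F


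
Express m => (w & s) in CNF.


Step 1: Rewrite m → (w ∧ s) as ¬m ∨ (w ∧ s).
Step 2: Distribute ∨ over ∧.

((~m) | w) & ((~m) | s)


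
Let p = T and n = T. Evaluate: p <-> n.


Biconditional is true when both operands have the same truth value.
Substitute: p=T, n=T.
T <-> T evaluates to T.

T


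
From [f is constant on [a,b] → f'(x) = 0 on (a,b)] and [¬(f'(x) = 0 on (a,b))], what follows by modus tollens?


Modus tollens: from (P → Q) and ¬Q, infer ¬P.
Q = 'f'(x) = 0 on (a,b)' is denied; since P → Q, P must also fail.

Not (f is constant on [a,b]).


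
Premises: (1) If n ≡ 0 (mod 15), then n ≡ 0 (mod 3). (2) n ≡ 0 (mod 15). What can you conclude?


Modus ponens: from (P → Q) and P, infer Q.
P = 'n ≡ 0 (mod 15)' is asserted, and P → Q holds, so Q follows.

n ≡ 0 (mod 3).


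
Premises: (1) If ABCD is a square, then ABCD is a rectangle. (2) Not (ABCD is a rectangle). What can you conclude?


Modus tollens: from (P → Q) and ¬Q, infer ¬P.
Q = 'ABCD is a rectangle' is denied; since P → Q, P must also fail.

Not (ABCD is a square).


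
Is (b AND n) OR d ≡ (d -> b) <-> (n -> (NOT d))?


Compare truth tables:
b | d | n | φ | ψ
-----------------
F | F | F | F | T
T | F | F | F | T
F | T | F | T | F
T | T | F | T | T
F | F | T | F | T
T | F | T | T | T
F | T | T | T | T
T | T | T | T | F
They differ at row 1 (b=F, d=F, n=F): φ=F but ψ=T.

No, they are not logically equivalent.


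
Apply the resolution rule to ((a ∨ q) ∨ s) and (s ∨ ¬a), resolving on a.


The clauses contain complementary literals a and ¬a.
Resolution eliminates this pair and disjoins the remaining literals (merging duplicates).

(s ∨ q)


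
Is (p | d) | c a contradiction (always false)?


Truth table over {c, d, p}:
c | d | p | φ
-------------
False | False | False | False
True | False | False | True
False | True | False | True
True | True | False | True
False | False | True | True
True | False | True | True
False | True | True | True
True | True | True | True
Satisfying assignment at row 2: c=True, d=False, p=False gives True.

No, it is not a contradiction.


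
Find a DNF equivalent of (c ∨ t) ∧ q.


Step 1: Distribute ∧ over ∨: (c ∨ t) ∧ q = (c ∧ q) ∨ (t ∧ q).

(c ∧ q) ∨ (t ∧ q)


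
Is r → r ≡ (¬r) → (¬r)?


Compare truth tables:
r | φ | ψ
---------
F | T | T
T | T | T
The columns φ and ψ agree on every row.

Yes, they are logically equivalent.


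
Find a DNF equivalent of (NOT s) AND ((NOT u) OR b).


Step 1: Distribute ∧ over ∨: (¬s) ∧ ((¬u) ∨ b) = ((¬s) ∧ (¬u)) ∨ ((¬s) ∧ b).

((NOT s) AND (NOT u)) OR ((NOT s) AND b)


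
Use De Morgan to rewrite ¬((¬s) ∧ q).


De Morgan: the negation of a conjunction is the disjunction of the negations.
Distribute ¬ across ∧, flipping it to ∨, and negate each literal.

s ∨ (¬q)


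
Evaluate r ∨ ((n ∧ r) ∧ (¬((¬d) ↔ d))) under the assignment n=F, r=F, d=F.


Substitute n=F, r=F, d=F:
n ∧ r = F ∧ F = F
¬d = T
(¬d) ↔ d = T ↔ F = F
¬((¬d) ↔ d) = T
(n ∧ r) ∧ (¬((¬d) ↔ d)) = F ∧ T = F
r ∨ ((n ∧ r) ∧ (¬((¬d) ↔ d))) = F ∨ F = F

F


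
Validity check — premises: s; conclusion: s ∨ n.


This matches the form of disjunction introduction: the conclusion follows in every model of the premises.

Valid.


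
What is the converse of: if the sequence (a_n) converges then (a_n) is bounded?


The converse of (P → Q) is (Q → P). It is not in general equivalent to the original.
Here P = 'the sequence (a_n) converges' and Q = '(a_n) is bounded'.

If (a_n) is bounded, then the sequence (a_n) converges.


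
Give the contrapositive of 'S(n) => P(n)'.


The contrapositive of (P → Q) is (¬Q → ¬P); it is logically equivalent to the original.
Here P = 'S(n)' and Q = 'P(n)'.

If not (P(n)), then not (S(n)).


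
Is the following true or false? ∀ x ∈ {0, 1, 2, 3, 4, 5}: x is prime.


Evaluate the predicate on each element: 0:F, 1:F, 2:T, 3:T, 4:F, 5:T.
Counterexample x = 0 fails the predicate.

F


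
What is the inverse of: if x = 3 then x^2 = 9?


The inverse of (P → Q) is (¬P → ¬Q). It is equivalent to the converse, not to the original.
Here P = 'x = 3' and Q = 'x^2 = 9'.

If not (x = 3), then not (x^2 = 9).


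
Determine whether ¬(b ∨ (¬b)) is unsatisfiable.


Truth table over {b}:
b | φ
-----
F | F
T | F
Every row is false.

Yes, it is a contradiction.


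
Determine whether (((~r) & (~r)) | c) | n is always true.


Build the truth table over {c, n, r}:
c | n | r | φ
-------------
False | False | False | True
True | False | False | True
False | True | False | True
True | True | False | True
False | False | True | False
True | False | True | True
False | True | True | True
True | True | True | True
Counterexample at row 5: with c=False, n=False, r=True, the formula is False.

No, it is not a tautology.


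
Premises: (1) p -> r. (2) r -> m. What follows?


Hypothetical syllogism: from (P → Q) and (Q → R), infer (P → R).
Chain the two implications through the shared middle term 'r'.

p -> m


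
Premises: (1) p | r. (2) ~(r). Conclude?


Disjunctive syllogism: from (P ∨ Q) and ¬P, infer Q.
One disjunct, 'r', is ruled out; the other must hold.

p


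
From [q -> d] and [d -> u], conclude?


Hypothetical syllogism: from (P → Q) and (Q → R), infer (P → R).
Chain the two implications through the shared middle term 'd'.

q -> u


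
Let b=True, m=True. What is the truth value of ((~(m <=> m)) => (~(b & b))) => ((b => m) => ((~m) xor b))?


Substitute b=True, m=True:
m <=> m = True <=> True = True
~(m <=> m) = False
b & b = True & True = True
~(b & b) = False
(~(m <=> m)) => (~(b & b)) = False => False = True
b => m = True => True = True
~m = False
(~m) xor b = False xor True = True
(b => m) => ((~m) xor b) = True => True = True
((~(m <=> m)) => (~(b & b))) => ((b => m) => ((~m) xor b)) = True => True = True

True


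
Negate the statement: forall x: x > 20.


¬(forall x: φ) = exists x: ¬φ, and ¬(exists x: φ) = forall x: ¬φ.
Apply to the universal statement.

exists x: ~(x > 20)
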